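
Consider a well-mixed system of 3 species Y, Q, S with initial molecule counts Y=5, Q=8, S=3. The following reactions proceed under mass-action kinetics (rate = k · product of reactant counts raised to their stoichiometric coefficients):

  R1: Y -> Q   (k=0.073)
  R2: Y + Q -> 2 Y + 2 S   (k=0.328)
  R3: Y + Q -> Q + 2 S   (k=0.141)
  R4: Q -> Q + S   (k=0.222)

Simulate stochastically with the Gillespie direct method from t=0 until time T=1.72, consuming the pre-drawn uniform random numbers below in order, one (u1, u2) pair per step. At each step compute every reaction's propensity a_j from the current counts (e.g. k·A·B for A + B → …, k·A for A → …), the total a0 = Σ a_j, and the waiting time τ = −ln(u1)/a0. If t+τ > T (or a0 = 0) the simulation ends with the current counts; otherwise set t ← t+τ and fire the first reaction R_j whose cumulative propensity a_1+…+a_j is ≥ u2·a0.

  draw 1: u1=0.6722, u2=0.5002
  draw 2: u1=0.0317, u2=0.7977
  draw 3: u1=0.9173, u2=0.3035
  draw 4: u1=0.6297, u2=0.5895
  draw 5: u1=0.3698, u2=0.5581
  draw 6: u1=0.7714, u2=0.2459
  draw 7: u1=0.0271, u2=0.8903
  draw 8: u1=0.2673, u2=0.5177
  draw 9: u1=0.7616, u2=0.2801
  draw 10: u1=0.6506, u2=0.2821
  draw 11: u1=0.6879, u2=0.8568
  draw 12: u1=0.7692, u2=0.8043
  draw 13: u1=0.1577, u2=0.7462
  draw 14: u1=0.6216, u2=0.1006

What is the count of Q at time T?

Q at T = 1

t=0.000: Y=5 Q=8 S=3
Draw 1: a1=0.365, a2=13.120, a3=5.640, a4=1.776, a0=20.901; τ=−ln(0.6722)/20.901=0.019 → t=0.019; u2·a0=0.5002·20.901=10.455; a1=0.365 < 10.455 ≤ a1+a2=13.485 → R2 fires; Y=6 Q=7 S=5
Draw 2: a1=0.438, a2=13.776, a3=5.922, a4=1.554, a0=21.690; τ=−ln(0.0317)/21.690=0.159 → t=0.178; u2·a0=0.7977·21.690=17.302; a1+a2=14.214 < 17.302 ≤ a1+…+a3=20.136 → R3 fires; Y=5 Q=7 S=7
Draw 3: a1=0.365, a2=11.480, a3=4.935, a4=1.554, a0=18.334; τ=−ln(0.9173)/18.334=0.005 → t=0.183; u2·a0=0.3035·18.334=5.564; a1=0.365 < 5.564 ≤ a1+a2=11.845 → R2 fires; Y=6 Q=6 S=9
Draw 4: a1=0.438, a2=11.808, a3=5.076, a4=1.332, a0=18.654; τ=−ln(0.6297)/18.654=0.025 → t=0.208; u2·a0=0.5895·18.654=10.997; a1=0.438 < 10.997 ≤ a1+a2=12.246 → R2 fires; Y=7 Q=5 S=11
Draw 5: a1=0.511, a2=11.480, a3=4.935, a4=1.110, a0=18.036; τ=−ln(0.3698)/18.036=0.055 → t=0.263; u2·a0=0.5581·18.036=10.066; a1=0.511 < 10.066 ≤ a1+a2=11.991 → R2 fires; Y=8 Q=4 S=13
Draw 6: a1=0.584, a2=10.496, a3=4.512, a4=0.888, a0=16.480; τ=−ln(0.7714)/16.480=0.016 → t=0.279; u2·a0=0.2459·16.480=4.052; a1=0.584 < 4.052 ≤ a1+a2=11.080 → R2 fires; Y=9 Q=3 S=15
Draw 7: a1=0.657, a2=8.856, a3=3.807, a4=0.666, a0=13.986; τ=−ln(0.0271)/13.986=0.258 → t=0.537; u2·a0=0.8903·13.986=12.452; a1+a2=9.513 < 12.452 ≤ a1+…+a3=13.320 → R3 fires; Y=8 Q=3 S=17
Draw 8: a1=0.584, a2=7.872, a3=3.384, a4=0.666, a0=12.506; τ=−ln(0.2673)/12.506=0.106 → t=0.642; u2·a0=0.5177·12.506=6.474; a1=0.584 < 6.474 ≤ a1+a2=8.456 → R2 fires; Y=9 Q=2 S=19
Draw 9: a1=0.657, a2=5.904, a3=2.538, a4=0.444, a0=9.543; τ=−ln(0.7616)/9.543=0.029 → t=0.671; u2·a0=0.2801·9.543=2.673; a1=0.657 < 2.673 ≤ a1+a2=6.561 → R2 fires; Y=10 Q=1 S=21
Draw 10: a1=0.730, a2=3.280, a3=1.410, a4=0.222, a0=5.642; τ=−ln(0.6506)/5.642=0.076 → t=0.747; u2·a0=0.2821·5.642=1.592; a1=0.730 < 1.592 ≤ a1+a2=4.010 → R2 fires; Y=11 Q=0 S=23
Draw 11: a1=0.803, a2=0.000, a3=0.000, a4=0.000, a0=0.803; τ=−ln(0.6879)/0.803=0.466 → t=1.213; u2·a0=0.8568·0.803=0.688 ≤ a1=0.803 → R1 fires; Y=10 Q=1 S=23
Draw 12: a1=0.730, a2=3.280, a3=1.410, a4=0.222, a0=5.642; τ=−ln(0.7692)/5.642=0.047 → t=1.259; u2·a0=0.8043·5.642=4.538; a1+a2=4.010 < 4.538 ≤ a1+…+a3=5.420 → R3 fires; Y=9 Q=1 S=25
Draw 13: a1=0.657, a2=2.952, a3=1.269, a4=0.222, a0=5.100; τ=−ln(0.1577)/5.100=0.362 → t=1.621; u2·a0=0.7462·5.100=3.806; a1+a2=3.609 < 3.806 ≤ a1+…+a3=4.878 → R3 fires; Y=8 Q=1 S=27
Draw 14: a1=0.584, a2=2.624, a3=1.128, a4=0.222, a0=4.558; τ=−ln(0.6216)/4.558=0.104 → t=1.726 > T=1.72: stop.
Read off Q at T=1.72: 1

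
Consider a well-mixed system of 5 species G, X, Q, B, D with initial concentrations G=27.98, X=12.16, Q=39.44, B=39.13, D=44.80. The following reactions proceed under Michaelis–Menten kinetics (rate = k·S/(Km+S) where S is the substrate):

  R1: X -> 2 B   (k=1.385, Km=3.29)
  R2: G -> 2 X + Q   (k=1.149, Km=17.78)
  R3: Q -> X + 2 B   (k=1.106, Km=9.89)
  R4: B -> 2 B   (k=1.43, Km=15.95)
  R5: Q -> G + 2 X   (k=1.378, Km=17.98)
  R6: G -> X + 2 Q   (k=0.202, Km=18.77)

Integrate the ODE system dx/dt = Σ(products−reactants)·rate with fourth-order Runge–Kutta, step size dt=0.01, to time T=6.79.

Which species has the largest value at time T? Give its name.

RK4 with dt=0.01: 679 steps to T=6.79. Trajectory (selected grid times):
t=0.00: G=27.98 X=12.16 Q=39.44 B=39.13 D=44.80
t=0.75: G=28.07 X=14.55 Q=38.78 B=42.89 D=44.80
t=1.51: G=28.16 X=16.94 Q=38.12 B=46.77 D=44.80
t=2.26: G=28.24 X=19.26 Q=37.47 B=50.65 D=44.80
t=3.02: G=28.31 X=21.60 Q=36.82 B=54.63 D=44.80
t=3.77: G=28.39 X=23.88 Q=36.19 B=58.58 D=44.80
t=4.53: G=28.45 X=26.17 Q=35.55 B=62.62 D=44.80
t=5.28: G=28.52 X=28.41 Q=34.93 B=66.63 D=44.80
t=6.04: G=28.58 X=30.66 Q=34.31 B=70.72 D=44.80
t=6.79: G=28.63 X=32.87 Q=33.71 B=74.76 D=44.80
At T=6.79: G=28.63 X=32.87 Q=33.71 B=74.76 D=44.80; the largest is B.

Dominant species at T: B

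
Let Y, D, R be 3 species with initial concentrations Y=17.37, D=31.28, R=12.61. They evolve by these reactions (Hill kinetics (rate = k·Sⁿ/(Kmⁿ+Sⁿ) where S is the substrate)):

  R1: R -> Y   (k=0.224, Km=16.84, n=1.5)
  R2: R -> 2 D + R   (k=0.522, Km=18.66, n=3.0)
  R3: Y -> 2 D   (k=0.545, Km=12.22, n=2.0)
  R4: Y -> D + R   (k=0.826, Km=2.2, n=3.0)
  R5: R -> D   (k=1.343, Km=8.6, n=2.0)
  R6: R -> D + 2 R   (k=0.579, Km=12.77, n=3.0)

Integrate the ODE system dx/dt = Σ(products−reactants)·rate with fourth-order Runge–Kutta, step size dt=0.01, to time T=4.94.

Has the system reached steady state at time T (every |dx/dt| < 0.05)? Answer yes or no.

Steady state at T: no

RK4 with dt=0.01: 494 steps to T=4.94. Trajectory (selected grid times):
t=0.00: Y=17.37 D=31.28 R=12.61
t=0.55: Y=16.77 D=32.93 R=12.67
t=1.10: Y=16.17 D=34.57 R=12.72
t=1.65: Y=15.58 D=36.20 R=12.78
t=2.20: Y=14.99 D=37.83 R=12.83
t=2.74: Y=14.42 D=39.42 R=12.89
t=3.29: Y=13.85 D=41.03 R=12.94
t=3.84: Y=13.28 D=42.64 R=12.99
t=4.39: Y=12.72 D=44.23 R=13.04
t=4.94: Y=12.16 D=45.82 R=13.09
Rates at T: R1=0.0911, R2=0.1341, R3=0.2712, R4=0.8211, R5=0.9383, R6=0.3004
dx/dt at T (Σ net stoichiometry × rate): Y=-1.0012, D=+2.8703, R=+0.0921
Largest |dx/dt| is |+2.8703| (D) ≥ 0.05 → not steady.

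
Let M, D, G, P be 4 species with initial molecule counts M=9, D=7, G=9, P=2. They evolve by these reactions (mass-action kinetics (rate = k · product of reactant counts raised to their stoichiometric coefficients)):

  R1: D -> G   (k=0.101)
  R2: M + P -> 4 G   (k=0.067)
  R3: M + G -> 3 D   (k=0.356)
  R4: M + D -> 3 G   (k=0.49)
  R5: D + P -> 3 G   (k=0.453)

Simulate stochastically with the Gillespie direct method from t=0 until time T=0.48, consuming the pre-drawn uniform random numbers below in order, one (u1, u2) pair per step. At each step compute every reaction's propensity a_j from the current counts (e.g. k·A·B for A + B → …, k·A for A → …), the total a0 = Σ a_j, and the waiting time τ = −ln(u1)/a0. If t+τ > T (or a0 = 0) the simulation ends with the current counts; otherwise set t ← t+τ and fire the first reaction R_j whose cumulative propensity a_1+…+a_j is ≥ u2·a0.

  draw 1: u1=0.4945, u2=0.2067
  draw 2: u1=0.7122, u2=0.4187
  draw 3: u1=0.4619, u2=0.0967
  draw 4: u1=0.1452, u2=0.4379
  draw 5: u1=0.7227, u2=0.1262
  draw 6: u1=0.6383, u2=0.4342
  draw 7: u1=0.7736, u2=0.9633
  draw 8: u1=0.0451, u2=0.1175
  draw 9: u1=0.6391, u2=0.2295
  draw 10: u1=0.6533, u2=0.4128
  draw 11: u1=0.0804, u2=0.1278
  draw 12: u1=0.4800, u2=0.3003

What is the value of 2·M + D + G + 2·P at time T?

Check how each reaction changes W = 2·M + D + G + 2·P (weight of products minus weight of reactants):
R1: D -> G: (1·1) − (1·1) = 1 − 1 = 0
R2: M + P -> 4 G: (1·4) − (2·1 + 2·1) = 4 − 4 = 0
R3: M + G -> 3 D: (1·3) − (2·1 + 1·1) = 3 − 3 = 0
R4: M + D -> 3 G: (1·3) − (2·1 + 1·1) = 3 − 3 = 0
R5: D + P -> 3 G: (1·3) − (1·1 + 2·1) = 3 − 3 = 0
Every reaction leaves W unchanged, so W is conserved and no simulation is needed: W(T) = W(0) = 2·9 + 7 + 9 + 2·2 = 38

Value at T = 38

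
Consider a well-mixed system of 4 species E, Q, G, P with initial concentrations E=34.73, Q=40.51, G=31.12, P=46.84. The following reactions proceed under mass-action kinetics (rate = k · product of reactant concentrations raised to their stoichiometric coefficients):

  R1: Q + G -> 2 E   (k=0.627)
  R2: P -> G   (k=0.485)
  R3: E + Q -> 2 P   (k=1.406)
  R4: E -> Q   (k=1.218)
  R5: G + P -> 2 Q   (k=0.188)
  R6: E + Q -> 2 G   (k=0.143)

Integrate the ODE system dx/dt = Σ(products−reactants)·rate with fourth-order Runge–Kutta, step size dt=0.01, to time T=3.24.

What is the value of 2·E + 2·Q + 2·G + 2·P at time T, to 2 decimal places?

Check how each reaction changes W = 2·E + 2·Q + 2·G + 2·P (weight of products minus weight of reactants):
R1: Q + G -> 2 E: (2·2) − (2·1 + 2·1) = 4 − 4 = 0
R2: P -> G: (2·1) − (2·1) = 2 − 2 = 0
R3: E + Q -> 2 P: (2·2) − (2·1 + 2·1) = 4 − 4 = 0
R4: E -> Q: (2·1) − (2·1) = 2 − 2 = 0
R5: G + P -> 2 Q: (2·2) − (2·1 + 2·1) = 4 − 4 = 0
R6: E + Q -> 2 G: (2·2) − (2·1 + 2·1) = 4 − 4 = 0
Every reaction leaves W unchanged, so W is conserved and no simulation is needed: W(T) = W(0) = 2·34.73 + 2·40.51 + 2·31.12 + 2·46.84 = 306.40

Value at T = 306.40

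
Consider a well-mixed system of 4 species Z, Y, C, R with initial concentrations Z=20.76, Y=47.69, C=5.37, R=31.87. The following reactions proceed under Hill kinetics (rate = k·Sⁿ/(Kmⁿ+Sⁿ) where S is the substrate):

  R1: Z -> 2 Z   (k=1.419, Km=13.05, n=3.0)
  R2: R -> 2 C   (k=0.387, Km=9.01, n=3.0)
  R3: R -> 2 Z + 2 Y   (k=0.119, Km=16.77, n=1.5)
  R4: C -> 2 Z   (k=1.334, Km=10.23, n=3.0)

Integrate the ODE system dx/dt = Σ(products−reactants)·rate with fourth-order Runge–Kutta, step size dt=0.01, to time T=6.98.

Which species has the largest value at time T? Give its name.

Dominant species at T: Y

RK4 with dt=0.01: 698 steps to T=6.98. Trajectory (selected grid times):
t=0.00: Z=20.76 Y=47.69 C=5.37 R=31.87
t=0.78: Z=22.09 Y=47.82 C=5.81 R=31.51
t=1.55: Z=23.49 Y=47.96 C=6.22 R=31.15
t=2.33: Z=24.99 Y=48.09 C=6.61 R=30.79
t=3.10: Z=26.55 Y=48.22 C=6.95 R=30.43
t=3.88: Z=28.21 Y=48.35 C=7.28 R=30.07
t=4.65: Z=29.91 Y=48.48 C=7.58 R=29.72
t=5.43: Z=31.69 Y=48.61 C=7.85 R=29.36
t=6.20: Z=33.50 Y=48.74 C=8.10 R=29.01
t=6.98: Z=35.39 Y=48.87 C=8.33 R=28.65
At T=6.98: Z=35.39 Y=48.87 C=8.33 R=28.65; the largest is Y.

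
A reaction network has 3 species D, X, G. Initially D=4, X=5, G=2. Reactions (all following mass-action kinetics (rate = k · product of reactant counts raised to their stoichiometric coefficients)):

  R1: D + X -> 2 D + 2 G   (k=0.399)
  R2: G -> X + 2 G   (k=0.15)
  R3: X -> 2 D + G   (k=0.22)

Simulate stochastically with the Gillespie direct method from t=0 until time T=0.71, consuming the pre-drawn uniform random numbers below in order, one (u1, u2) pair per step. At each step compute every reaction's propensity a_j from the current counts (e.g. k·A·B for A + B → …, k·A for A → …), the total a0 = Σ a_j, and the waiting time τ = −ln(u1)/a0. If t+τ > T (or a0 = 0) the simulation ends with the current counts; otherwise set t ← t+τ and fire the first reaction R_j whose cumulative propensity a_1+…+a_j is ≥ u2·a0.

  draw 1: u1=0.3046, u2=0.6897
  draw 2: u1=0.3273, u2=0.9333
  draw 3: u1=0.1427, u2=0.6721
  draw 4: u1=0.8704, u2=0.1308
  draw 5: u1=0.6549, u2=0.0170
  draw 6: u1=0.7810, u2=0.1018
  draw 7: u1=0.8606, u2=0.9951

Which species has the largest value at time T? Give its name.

t=0.000: D=4 X=5 G=2
Draw 1: a1=7.980, a2=0.300, a3=1.100, a0=9.380; τ=−ln(0.3046)/9.380=0.127 → t=0.127; u2·a0=0.6897·9.380=6.469 ≤ a1=7.980 → R1 fires; D=5 X=4 G=4
Draw 2: a1=7.980, a2=0.600, a3=0.880, a0=9.460; τ=−ln(0.3273)/9.460=0.118 → t=0.245; u2·a0=0.9333·9.460=8.829; a1+a2=8.580 < 8.829 ≤ a1+…+a3=9.460 → R3 fires; D=7 X=3 G=5
Draw 3: a1=8.379, a2=0.750, a3=0.660, a0=9.789; τ=−ln(0.1427)/9.789=0.199 → t=0.444; u2·a0=0.6721·9.789=6.579 ≤ a1=8.379 → R1 fires; D=8 X=2 G=7
Draw 4: a1=6.384, a2=1.050, a3=0.440, a0=7.874; τ=−ln(0.8704)/7.874=0.018 → t=0.461; u2·a0=0.1308·7.874=1.030 ≤ a1=6.384 → R1 fires; D=9 X=1 G=9
Draw 5: a1=3.591, a2=1.350, a3=0.220, a0=5.161; τ=−ln(0.6549)/5.161=0.082 → t=0.543; u2·a0=0.0170·5.161=0.088 ≤ a1=3.591 → R1 fires; D=10 X=0 G=11
Draw 6: a1=0.000, a2=1.650, a3=0.000, a0=1.650; τ=−ln(0.7810)/1.650=0.150 → t=0.693; u2·a0=0.1018·1.650=0.168; a1=0.000 < 0.168 ≤ a1+a2=1.650 → R2 fires; D=10 X=1 G=12
Draw 7: a1=3.990, a2=1.800, a3=0.220, a0=6.010; τ=−ln(0.8606)/6.010=0.025 → t=0.718 > T=0.71: stop.
At T=0.71: D=10 X=1 G=12; the largest is G.

Dominant species at T: G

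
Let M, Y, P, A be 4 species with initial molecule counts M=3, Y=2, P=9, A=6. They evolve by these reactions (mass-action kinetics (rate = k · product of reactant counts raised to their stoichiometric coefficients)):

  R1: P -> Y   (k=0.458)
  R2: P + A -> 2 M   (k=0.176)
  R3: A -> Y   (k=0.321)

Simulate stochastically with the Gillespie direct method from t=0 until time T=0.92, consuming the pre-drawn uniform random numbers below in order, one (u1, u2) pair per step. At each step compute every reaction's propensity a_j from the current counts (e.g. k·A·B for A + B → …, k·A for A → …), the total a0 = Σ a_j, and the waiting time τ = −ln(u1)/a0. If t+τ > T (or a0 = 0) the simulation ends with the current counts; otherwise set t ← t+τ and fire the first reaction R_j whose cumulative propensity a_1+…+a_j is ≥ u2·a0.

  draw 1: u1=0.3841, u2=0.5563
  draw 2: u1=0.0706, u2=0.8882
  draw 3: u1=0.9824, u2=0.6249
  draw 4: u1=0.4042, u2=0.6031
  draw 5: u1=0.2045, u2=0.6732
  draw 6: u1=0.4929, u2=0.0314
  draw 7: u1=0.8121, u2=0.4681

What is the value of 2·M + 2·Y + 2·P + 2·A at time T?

Check how each reaction changes W = 2·M + 2·Y + 2·P + 2·A (weight of products minus weight of reactants):
R1: P -> Y: (2·1) − (2·1) = 2 − 2 = 0
R2: P + A -> 2 M: (2·2) − (2·1 + 2·1) = 4 − 4 = 0
R3: A -> Y: (2·1) − (2·1) = 2 − 2 = 0
Every reaction leaves W unchanged, so W is conserved and no simulation is needed: W(T) = W(0) = 2·3 + 2·2 + 2·9 + 2·6 = 40

Value at T = 40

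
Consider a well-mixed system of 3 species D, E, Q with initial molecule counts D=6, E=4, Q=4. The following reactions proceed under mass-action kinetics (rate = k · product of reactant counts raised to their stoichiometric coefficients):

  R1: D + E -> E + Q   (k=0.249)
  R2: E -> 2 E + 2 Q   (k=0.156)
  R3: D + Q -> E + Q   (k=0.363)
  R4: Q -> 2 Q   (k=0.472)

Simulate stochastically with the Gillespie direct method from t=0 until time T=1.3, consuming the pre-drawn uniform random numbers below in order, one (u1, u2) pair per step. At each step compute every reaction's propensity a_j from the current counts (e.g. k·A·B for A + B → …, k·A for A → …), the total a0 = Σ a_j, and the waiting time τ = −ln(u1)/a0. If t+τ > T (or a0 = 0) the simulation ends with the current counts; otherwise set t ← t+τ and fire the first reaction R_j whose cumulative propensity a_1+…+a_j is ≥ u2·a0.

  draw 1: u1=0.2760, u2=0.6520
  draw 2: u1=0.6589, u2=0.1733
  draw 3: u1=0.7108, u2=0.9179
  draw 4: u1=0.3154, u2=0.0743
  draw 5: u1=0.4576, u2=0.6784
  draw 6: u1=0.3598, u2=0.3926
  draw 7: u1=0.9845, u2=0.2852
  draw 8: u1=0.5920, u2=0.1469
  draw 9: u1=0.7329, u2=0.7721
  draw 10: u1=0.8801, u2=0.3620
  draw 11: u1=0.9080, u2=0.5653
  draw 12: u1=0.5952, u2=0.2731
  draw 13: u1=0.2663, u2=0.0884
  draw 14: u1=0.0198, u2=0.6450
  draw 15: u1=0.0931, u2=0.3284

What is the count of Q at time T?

t=0.000: D=6 E=4 Q=4
Draw 1: a1=5.976, a2=0.624, a3=8.712, a4=1.888, a0=17.200; τ=−ln(0.2760)/17.200=0.075 → t=0.075; u2·a0=0.6520·17.200=11.214; a1+a2=6.600 < 11.214 ≤ a1+…+a3=15.312 → R3 fires; D=5 E=5 Q=4
Draw 2: a1=6.225, a2=0.780, a3=7.260, a4=1.888, a0=16.153; τ=−ln(0.6589)/16.153=0.026 → t=0.101; u2·a0=0.1733·16.153=2.799 ≤ a1=6.225 → R1 fires; D=4 E=5 Q=5
Draw 3: a1=4.980, a2=0.780, a3=7.260, a4=2.360, a0=15.380; τ=−ln(0.7108)/15.380=0.022 → t=0.123; u2·a0=0.9179·15.380=14.117; a1+…+a3=13.020 < 14.117 ≤ a1+…+a4=15.380 → R4 fires; D=4 E=5 Q=6
Draw 4: a1=4.980, a2=0.780, a3=8.712, a4=2.832, a0=17.304; τ=−ln(0.3154)/17.304=0.067 → t=0.190; u2·a0=0.0743·17.304=1.286 ≤ a1=4.980 → R1 fires; D=3 E=5 Q=7
Draw 5: a1=3.735, a2=0.780, a3=7.623, a4=3.304, a0=15.442; τ=−ln(0.4576)/15.442=0.051 → t=0.240; u2·a0=0.6784·15.442=10.476; a1+a2=4.515 < 10.476 ≤ a1+…+a3=12.138 → R3 fires; D=2 E=6 Q=7
Draw 6: a1=2.988, a2=0.936, a3=5.082, a4=3.304, a0=12.310; τ=−ln(0.3598)/12.310=0.083 → t=0.323; u2·a0=0.3926·12.310=4.833; a1+a2=3.924 < 4.833 ≤ a1+…+a3=9.006 → R3 fires; D=1 E=7 Q=7
Draw 7: a1=1.743, a2=1.092, a3=2.541, a4=3.304, a0=8.680; τ=−ln(0.9845)/8.680=0.002 → t=0.325; u2·a0=0.2852·8.680=2.476; a1=1.743 < 2.476 ≤ a1+a2=2.835 → R2 fires; D=1 E=8 Q=9
Draw 8: a1=1.992, a2=1.248, a3=3.267, a4=4.248, a0=10.755; τ=−ln(0.5920)/10.755=0.049 → t=0.374; u2·a0=0.1469·10.755=1.580 ≤ a1=1.992 → R1 fires; D=0 E=8 Q=10
Draw 9: a1=0.000, a2=1.248, a3=0.000, a4=4.720, a0=5.968; τ=−ln(0.7329)/5.968=0.052 → t=0.426; u2·a0=0.7721·5.968=4.608; a1+…+a3=1.248 < 4.608 ≤ a1+…+a4=5.968 → R4 fires; D=0 E=8 Q=11
Draw 10: a1=0.000, a2=1.248, a3=0.000, a4=5.192, a0=6.440; τ=−ln(0.8801)/6.440=0.020 → t=0.446; u2·a0=0.3620·6.440=2.331; a1+…+a3=1.248 < 2.331 ≤ a1+…+a4=6.440 → R4 fires; D=0 E=8 Q=12
Draw 11: a1=0.000, a2=1.248, a3=0.000, a4=5.664, a0=6.912; τ=−ln(0.9080)/6.912=0.014 → t=0.460; u2·a0=0.5653·6.912=3.907; a1+…+a3=1.248 < 3.907 ≤ a1+…+a4=6.912 → R4 fires; D=0 E=8 Q=13
Draw 12: a1=0.000, a2=1.248, a3=0.000, a4=6.136, a0=7.384; τ=−ln(0.5952)/7.384=0.070 → t=0.530; u2·a0=0.2731·7.384=2.017; a1+…+a3=1.248 < 2.017 ≤ a1+…+a4=7.384 → R4 fires; D=0 E=8 Q=14
Draw 13: a1=0.000, a2=1.248, a3=0.000, a4=6.608, a0=7.856; τ=−ln(0.2663)/7.856=0.168 → t=0.698; u2·a0=0.0884·7.856=0.694; a1=0.000 < 0.694 ≤ a1+a2=1.248 → R2 fires; D=0 E=9 Q=16
Draw 14: a1=0.000, a2=1.404, a3=0.000, a4=7.552, a0=8.956; τ=−ln(0.0198)/8.956=0.438 → t=1.136; u2·a0=0.6450·8.956=5.777; a1+…+a3=1.404 < 5.777 ≤ a1+…+a4=8.956 → R4 fires; D=0 E=9 Q=17
Draw 15: a1=0.000, a2=1.404, a3=0.000, a4=8.024, a0=9.428; τ=−ln(0.0931)/9.428=0.252 → t=1.388 > T=1.3: stop.
Read off Q at T=1.3: 17

Q at T = 17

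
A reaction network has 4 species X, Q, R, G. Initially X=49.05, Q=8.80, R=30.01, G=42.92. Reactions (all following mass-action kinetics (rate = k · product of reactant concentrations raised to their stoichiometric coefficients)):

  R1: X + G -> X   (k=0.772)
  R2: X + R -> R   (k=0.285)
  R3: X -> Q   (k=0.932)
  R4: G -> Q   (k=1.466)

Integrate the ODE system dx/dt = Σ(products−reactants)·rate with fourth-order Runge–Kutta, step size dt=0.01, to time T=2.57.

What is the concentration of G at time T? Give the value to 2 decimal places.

RK4 with dt=0.01: 257 steps to T=2.57. Trajectory (selected grid times):
t=0.00: X=49.05 Q=8.80 R=30.01 G=42.92
t=0.29: X=3.13 Q=15.57 R=30.01 G=0.67
t=0.57: X=0.22 Q=16.05 R=30.01 G=0.35
t=0.86: X=0.01 Q=16.19 R=30.01 G=0.22
t=1.14: X=0.00 Q=16.27 R=30.01 G=0.15
t=1.43: X=0.00 Q=16.32 R=30.01 G=0.10
t=1.71: X=0.00 Q=16.35 R=30.01 G=0.06
t=2.00: X=0.00 Q=16.38 R=30.01 G=0.04
t=2.28: X=0.00 Q=16.39 R=30.01 G=0.03
t=2.57: X=0.00 Q=16.40 R=30.01 G=0.02
Read off G at T=2.57: 0.02

G at T = 0.02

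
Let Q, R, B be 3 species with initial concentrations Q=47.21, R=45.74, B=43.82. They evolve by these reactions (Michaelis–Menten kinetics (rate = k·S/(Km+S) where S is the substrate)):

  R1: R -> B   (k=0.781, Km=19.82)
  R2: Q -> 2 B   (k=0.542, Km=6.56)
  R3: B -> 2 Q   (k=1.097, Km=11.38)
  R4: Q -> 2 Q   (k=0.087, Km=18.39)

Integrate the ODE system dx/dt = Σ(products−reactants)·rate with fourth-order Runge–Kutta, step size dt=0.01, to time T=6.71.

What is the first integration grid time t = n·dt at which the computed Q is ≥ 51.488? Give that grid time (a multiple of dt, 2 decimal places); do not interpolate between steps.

Threshold first reached at t = 3.21

RK4 with dt=0.01: 671 steps to T=6.71. Trajectory (selected grid times):
t=0.00: Q=47.21 R=45.74 B=43.82
t=0.75: Q=48.21 R=45.33 B=44.29
t=1.49: Q=49.19 R=44.93 B=44.75
t=2.24: Q=50.20 R=44.52 B=45.22
t=2.98: Q=51.19 R=44.13 B=45.68
t=3.20: Q=51.48 R=44.01 B=45.82
t=3.21: Q=51.49 R=44.00 B=45.82
t=3.73: Q=52.19 R=43.72 B=46.14
t=4.47: Q=53.19 R=43.32 B=46.60
t=5.22: Q=54.20 R=42.92 B=47.07
t=5.96: Q=55.20 R=42.53 B=47.52
t=6.71: Q=56.21 R=42.13 B=47.99
Q(3.20)=51.481 < 51.488 but Q(3.21)=51.494 ≥ 51.488, so the first grid time is t=3.21.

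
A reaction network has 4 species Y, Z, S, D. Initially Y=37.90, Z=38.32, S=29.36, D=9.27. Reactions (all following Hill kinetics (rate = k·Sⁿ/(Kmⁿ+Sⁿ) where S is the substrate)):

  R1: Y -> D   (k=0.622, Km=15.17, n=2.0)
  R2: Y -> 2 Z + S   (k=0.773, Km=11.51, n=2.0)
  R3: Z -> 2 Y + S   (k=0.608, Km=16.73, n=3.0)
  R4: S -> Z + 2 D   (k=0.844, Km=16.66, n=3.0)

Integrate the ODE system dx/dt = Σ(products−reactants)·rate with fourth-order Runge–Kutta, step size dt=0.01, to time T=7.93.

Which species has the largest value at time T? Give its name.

RK4 with dt=0.01: 793 steps to T=7.93. Trajectory (selected grid times):
t=0.00: Y=37.90 Z=38.32 S=29.36 D=9.27
t=0.88: Y=37.80 Z=39.70 S=29.85 D=11.00
t=1.76: Y=37.70 Z=41.08 S=30.34 D=12.74
t=2.64: Y=37.62 Z=42.46 S=30.82 D=14.49
t=3.52: Y=37.53 Z=43.84 S=31.30 D=16.25
t=4.41: Y=37.46 Z=45.24 S=31.79 D=18.04
t=5.29: Y=37.39 Z=46.62 S=32.27 D=19.81
t=6.17: Y=37.32 Z=48.01 S=32.75 D=21.59
t=7.05: Y=37.26 Z=49.40 S=33.23 D=23.37
t=7.93: Y=37.20 Z=50.78 S=33.71 D=25.16
At T=7.93: Y=37.20 Z=50.78 S=33.71 D=25.16; the largest is Z.

Dominant species at T: Z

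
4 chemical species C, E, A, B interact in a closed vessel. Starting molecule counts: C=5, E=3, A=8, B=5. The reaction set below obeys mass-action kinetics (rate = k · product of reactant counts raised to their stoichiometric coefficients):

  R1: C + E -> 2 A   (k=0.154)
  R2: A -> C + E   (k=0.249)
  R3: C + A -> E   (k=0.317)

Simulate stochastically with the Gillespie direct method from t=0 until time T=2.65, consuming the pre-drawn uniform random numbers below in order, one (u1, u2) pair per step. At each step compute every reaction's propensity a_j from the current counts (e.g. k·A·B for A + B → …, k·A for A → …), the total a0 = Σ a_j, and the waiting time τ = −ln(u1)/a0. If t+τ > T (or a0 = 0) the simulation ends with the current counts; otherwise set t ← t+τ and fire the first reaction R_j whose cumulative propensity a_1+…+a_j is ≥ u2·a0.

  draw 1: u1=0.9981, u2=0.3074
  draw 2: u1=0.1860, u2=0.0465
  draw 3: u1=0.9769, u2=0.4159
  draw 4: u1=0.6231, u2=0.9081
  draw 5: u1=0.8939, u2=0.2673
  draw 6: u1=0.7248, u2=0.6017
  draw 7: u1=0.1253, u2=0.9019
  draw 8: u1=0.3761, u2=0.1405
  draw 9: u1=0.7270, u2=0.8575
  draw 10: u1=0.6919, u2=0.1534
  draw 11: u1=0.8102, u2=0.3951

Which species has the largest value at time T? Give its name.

t=0.000: C=5 E=3 A=8 B=5
Draw 1: a1=2.310, a2=1.992, a3=12.680, a0=16.982; τ=−ln(0.9981)/16.982=0.000 → t=0.000; u2·a0=0.3074·16.982=5.220; a1+a2=4.302 < 5.220 ≤ a1+…+a3=16.982 → R3 fires; C=4 E=4 A=7 B=5
Draw 2: a1=2.464, a2=1.743, a3=8.876, a0=13.083; τ=−ln(0.1860)/13.083=0.129 → t=0.129; u2·a0=0.0465·13.083=0.608 ≤ a1=2.464 → R1 fires; C=3 E=3 A=9 B=5
Draw 3: a1=1.386, a2=2.241, a3=8.559, a0=12.186; τ=−ln(0.9769)/12.186=0.002 → t=0.131; u2·a0=0.4159·12.186=5.068; a1+a2=3.627 < 5.068 ≤ a1+…+a3=12.186 → R3 fires; C=2 E=4 A=8 B=5
Draw 4: a1=1.232, a2=1.992, a3=5.072, a0=8.296; τ=−ln(0.6231)/8.296=0.057 → t=0.188; u2·a0=0.9081·8.296=7.534; a1+a2=3.224 < 7.534 ≤ a1+…+a3=8.296 → R3 fires; C=1 E=5 A=7 B=5
Draw 5: a1=0.770, a2=1.743, a3=2.219, a0=4.732; τ=−ln(0.8939)/4.732=0.024 → t=0.211; u2·a0=0.2673·4.732=1.265; a1=0.770 < 1.265 ≤ a1+a2=2.513 → R2 fires; C=2 E=6 A=6 B=5
Draw 6: a1=1.848, a2=1.494, a3=3.804, a0=7.146; τ=−ln(0.7248)/7.146=0.045 → t=0.256; u2·a0=0.6017·7.146=4.300; a1+a2=3.342 < 4.300 ≤ a1+…+a3=7.146 → R3 fires; C=1 E=7 A=5 B=5
Draw 7: a1=1.078, a2=1.245, a3=1.585, a0=3.908; τ=−ln(0.1253)/3.908=0.531 → t=0.788; u2·a0=0.9019·3.908=3.525; a1+a2=2.323 < 3.525 ≤ a1+…+a3=3.908 → R3 fires; C=0 E=8 A=4 B=5
Draw 8: a1=0.000, a2=0.996, a3=0.000, a0=0.996; τ=−ln(0.3761)/0.996=0.982 → t=1.770; u2·a0=0.1405·0.996=0.140; a1=0.000 < 0.140 ≤ a1+a2=0.996 → R2 fires; C=1 E=9 A=3 B=5
Draw 9: a1=1.386, a2=0.747, a3=0.951, a0=3.084; τ=−ln(0.7270)/3.084=0.103 → t=1.873; u2·a0=0.8575·3.084=2.645; a1+a2=2.133 < 2.645 ≤ a1+…+a3=3.084 → R3 fires; C=0 E=10 A=2 B=5
Draw 10: a1=0.000, a2=0.498, a3=0.000, a0=0.498; τ=−ln(0.6919)/0.498=0.740 → t=2.613; u2·a0=0.1534·0.498=0.076; a1=0.000 < 0.076 ≤ a1+a2=0.498 → R2 fires; C=1 E=11 A=1 B=5
Draw 11: a1=1.694, a2=0.249, a3=0.317, a0=2.260; τ=−ln(0.8102)/2.260=0.093 → t=2.706 > T=2.65: stop.
At T=2.65: C=1 E=11 A=1 B=5; the largest is E.

Dominant species at T: E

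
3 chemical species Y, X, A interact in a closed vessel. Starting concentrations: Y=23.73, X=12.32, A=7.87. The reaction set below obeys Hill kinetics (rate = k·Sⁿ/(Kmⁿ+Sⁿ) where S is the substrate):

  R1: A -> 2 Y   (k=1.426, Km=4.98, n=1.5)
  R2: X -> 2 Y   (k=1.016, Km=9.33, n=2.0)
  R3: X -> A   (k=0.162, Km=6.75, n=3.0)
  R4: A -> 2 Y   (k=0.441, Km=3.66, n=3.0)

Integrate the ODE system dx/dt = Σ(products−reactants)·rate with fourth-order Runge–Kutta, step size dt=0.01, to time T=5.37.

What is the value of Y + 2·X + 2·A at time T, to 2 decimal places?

Value at T = 64.11

Check how each reaction changes W = Y + 2·X + 2·A (weight of products minus weight of reactants):
R1: A -> 2 Y: (1·2) − (2·1) = 2 − 2 = 0
R2: X -> 2 Y: (1·2) − (2·1) = 2 − 2 = 0
R3: X -> A: (2·1) − (2·1) = 2 − 2 = 0
R4: A -> 2 Y: (1·2) − (2·1) = 2 − 2 = 0
Every reaction leaves W unchanged, so W is conserved and no simulation is needed: W(T) = W(0) = 23.73 + 2·12.32 + 2·7.87 = 64.11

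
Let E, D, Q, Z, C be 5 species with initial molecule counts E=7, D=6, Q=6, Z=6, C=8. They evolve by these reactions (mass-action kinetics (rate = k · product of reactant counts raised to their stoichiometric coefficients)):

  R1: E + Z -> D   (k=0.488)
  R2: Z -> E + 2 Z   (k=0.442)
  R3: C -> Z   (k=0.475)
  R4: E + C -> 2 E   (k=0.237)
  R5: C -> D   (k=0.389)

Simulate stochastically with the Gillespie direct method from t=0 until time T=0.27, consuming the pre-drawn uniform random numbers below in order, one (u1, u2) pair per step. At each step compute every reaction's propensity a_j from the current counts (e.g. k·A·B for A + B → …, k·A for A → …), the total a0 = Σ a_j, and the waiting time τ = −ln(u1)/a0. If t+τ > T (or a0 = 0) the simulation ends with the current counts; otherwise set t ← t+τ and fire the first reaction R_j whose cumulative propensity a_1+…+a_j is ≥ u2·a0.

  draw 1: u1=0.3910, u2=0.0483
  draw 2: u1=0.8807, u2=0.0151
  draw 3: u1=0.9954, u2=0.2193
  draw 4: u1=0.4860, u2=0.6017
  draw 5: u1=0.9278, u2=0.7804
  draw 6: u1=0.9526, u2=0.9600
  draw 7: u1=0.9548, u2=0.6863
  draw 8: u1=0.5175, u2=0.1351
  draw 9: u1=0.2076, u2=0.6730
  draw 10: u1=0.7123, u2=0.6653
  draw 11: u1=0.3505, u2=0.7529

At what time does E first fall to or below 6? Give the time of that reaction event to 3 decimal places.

Threshold first reached at t = 0.022

t=0.000: E=7 D=6 Q=6 Z=6 C=8
Draw 1: a1=20.496, a2=2.652, a3=3.800, a4=13.272, a5=3.112, a0=43.332; τ=−ln(0.3910)/43.332=0.022 → t=0.022; u2·a0=0.0483·43.332=2.093 ≤ a1=20.496 → R1 fires; E=6 D=7 Q=6 Z=5 C=8
Draw 2: a1=14.640, a2=2.210, a3=3.800, a4=11.376, a5=3.112, a0=35.138; τ=−ln(0.8807)/35.138=0.004 → t=0.025; u2·a0=0.0151·35.138=0.531 ≤ a1=14.640 → R1 fires; E=5 D=8 Q=6 Z=4 C=8
Draw 3: a1=9.760, a2=1.768, a3=3.800, a4=9.480, a5=3.112, a0=27.920; τ=−ln(0.9954)/27.920=0.000 → t=0.025; u2·a0=0.2193·27.920=6.123 ≤ a1=9.760 → R1 fires; E=4 D=9 Q=6 Z=3 C=8
Draw 4: a1=5.856, a2=1.326, a3=3.800, a4=7.584, a5=3.112, a0=21.678; τ=−ln(0.4860)/21.678=0.033 → t=0.059; u2·a0=0.6017·21.678=13.044; a1+…+a3=10.982 < 13.044 ≤ a1+…+a4=18.566 → R4 fires; E=5 D=9 Q=6 Z=3 C=7
Draw 5: a1=7.320, a2=1.326, a3=3.325, a4=8.295, a5=2.723, a0=22.989; τ=−ln(0.9278)/22.989=0.003 → t=0.062; u2·a0=0.7804·22.989=17.941; a1+…+a3=11.971 < 17.941 ≤ a1+…+a4=20.266 → R4 fires; E=6 D=9 Q=6 Z=3 C=6
Draw 6: a1=8.784, a2=1.326, a3=2.850, a4=8.532, a5=2.334, a0=23.826; τ=−ln(0.9526)/23.826=0.002 → t=0.064; u2·a0=0.9600·23.826=22.873; a1+…+a4=21.492 < 22.873 ≤ a1+…+a5=23.826 → R5 fires; E=6 D=10 Q=6 Z=3 C=5
Draw 7: a1=8.784, a2=1.326, a3=2.375, a4=7.110, a5=1.945, a0=21.540; τ=−ln(0.9548)/21.540=0.002 → t=0.066; u2·a0=0.6863·21.540=14.783; a1+…+a3=12.485 < 14.783 ≤ a1+…+a4=19.595 → R4 fires; E=7 D=10 Q=6 Z=3 C=4
Draw 8: a1=10.248, a2=1.326, a3=1.900, a4=6.636, a5=1.556, a0=21.666; τ=−ln(0.5175)/21.666=0.030 → t=0.097; u2·a0=0.1351·21.666=2.927 ≤ a1=10.248 → R1 fires; E=6 D=11 Q=6 Z=2 C=4
Draw 9: a1=5.856, a2=0.884, a3=1.900, a4=5.688, a5=1.556, a0=15.884; τ=−ln(0.2076)/15.884=0.099 → t=0.196; u2·a0=0.6730·15.884=10.690; a1+…+a3=8.640 < 10.690 ≤ a1+…+a4=14.328 → R4 fires; E=7 D=11 Q=6 Z=2 C=3
Draw 10: a1=6.832, a2=0.884, a3=1.425, a4=4.977, a5=1.167, a0=15.285; τ=−ln(0.7123)/15.285=0.022 → t=0.218; u2·a0=0.6653·15.285=10.169; a1+…+a3=9.141 < 10.169 ≤ a1+…+a4=14.118 → R4 fires; E=8 D=11 Q=6 Z=2 C=2
Draw 11: a1=7.808, a2=0.884, a3=0.950, a4=3.792, a5=0.778, a0=14.212; τ=−ln(0.3505)/14.212=0.074 → t=0.292 > T=0.27: stop.
E first becomes ≤ 6 when it reaches 6 at the event at t=0.022.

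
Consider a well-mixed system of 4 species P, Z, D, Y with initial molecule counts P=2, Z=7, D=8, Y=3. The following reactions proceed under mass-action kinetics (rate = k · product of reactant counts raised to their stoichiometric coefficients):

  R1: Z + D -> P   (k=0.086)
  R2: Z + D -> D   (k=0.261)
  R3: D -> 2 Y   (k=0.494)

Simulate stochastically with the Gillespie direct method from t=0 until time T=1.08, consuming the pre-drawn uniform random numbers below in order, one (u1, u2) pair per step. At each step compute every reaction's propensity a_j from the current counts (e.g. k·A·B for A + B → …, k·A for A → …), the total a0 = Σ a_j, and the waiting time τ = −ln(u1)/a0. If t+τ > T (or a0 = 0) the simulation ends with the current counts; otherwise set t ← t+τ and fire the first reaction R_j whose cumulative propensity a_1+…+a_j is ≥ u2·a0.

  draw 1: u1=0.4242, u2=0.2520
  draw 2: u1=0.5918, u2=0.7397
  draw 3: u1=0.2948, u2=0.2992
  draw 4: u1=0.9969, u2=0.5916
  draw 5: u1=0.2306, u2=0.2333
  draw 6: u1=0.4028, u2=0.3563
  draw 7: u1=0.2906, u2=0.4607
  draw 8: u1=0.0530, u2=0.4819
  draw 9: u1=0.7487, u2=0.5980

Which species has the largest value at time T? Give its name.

t=0.000: P=2 Z=7 D=8 Y=3
Draw 1: a1=4.816, a2=14.616, a3=3.952, a0=23.384; τ=−ln(0.4242)/23.384=0.037 → t=0.037; u2·a0=0.2520·23.384=5.893; a1=4.816 < 5.893 ≤ a1+a2=19.432 → R2 fires; P=2 Z=6 D=8 Y=3
Draw 2: a1=4.128, a2=12.528, a3=3.952, a0=20.608; τ=−ln(0.5918)/20.608=0.025 → t=0.062; u2·a0=0.7397·20.608=15.244; a1=4.128 < 15.244 ≤ a1+a2=16.656 → R2 fires; P=2 Z=5 D=8 Y=3
Draw 3: a1=3.440, a2=10.440, a3=3.952, a0=17.832; τ=−ln(0.2948)/17.832=0.068 → t=0.131; u2·a0=0.2992·17.832=5.335; a1=3.440 < 5.335 ≤ a1+a2=13.880 → R2 fires; P=2 Z=4 D=8 Y=3
Draw 4: a1=2.752, a2=8.352, a3=3.952, a0=15.056; τ=−ln(0.9969)/15.056=0.000 → t=0.131; u2·a0=0.5916·15.056=8.907; a1=2.752 < 8.907 ≤ a1+a2=11.104 → R2 fires; P=2 Z=3 D=8 Y=3
Draw 5: a1=2.064, a2=6.264, a3=3.952, a0=12.280; τ=−ln(0.2306)/12.280=0.119 → t=0.250; u2·a0=0.2333·12.280=2.865; a1=2.064 < 2.865 ≤ a1+a2=8.328 → R2 fires; P=2 Z=2 D=8 Y=3
Draw 6: a1=1.376, a2=4.176, a3=3.952, a0=9.504; τ=−ln(0.4028)/9.504=0.096 → t=0.346; u2·a0=0.3563·9.504=3.386; a1=1.376 < 3.386 ≤ a1+a2=5.552 → R2 fires; P=2 Z=1 D=8 Y=3
Draw 7: a1=0.688, a2=2.088, a3=3.952, a0=6.728; τ=−ln(0.2906)/6.728=0.184 → t=0.530; u2·a0=0.4607·6.728=3.100; a1+a2=2.776 < 3.100 ≤ a1+…+a3=6.728 → R3 fires; P=2 Z=1 D=7 Y=5
Draw 8: a1=0.602, a2=1.827, a3=3.458, a0=5.887; τ=−ln(0.0530)/5.887=0.499 → t=1.029; u2·a0=0.4819·5.887=2.837; a1+a2=2.429 < 2.837 ≤ a1+…+a3=5.887 → R3 fires; P=2 Z=1 D=6 Y=7
Draw 9: a1=0.516, a2=1.566, a3=2.964, a0=5.046; τ=−ln(0.7487)/5.046=0.057 → t=1.086 > T=1.08: stop.
At T=1.08: P=2 Z=1 D=6 Y=7; the largest is Y.

Dominant species at T: Y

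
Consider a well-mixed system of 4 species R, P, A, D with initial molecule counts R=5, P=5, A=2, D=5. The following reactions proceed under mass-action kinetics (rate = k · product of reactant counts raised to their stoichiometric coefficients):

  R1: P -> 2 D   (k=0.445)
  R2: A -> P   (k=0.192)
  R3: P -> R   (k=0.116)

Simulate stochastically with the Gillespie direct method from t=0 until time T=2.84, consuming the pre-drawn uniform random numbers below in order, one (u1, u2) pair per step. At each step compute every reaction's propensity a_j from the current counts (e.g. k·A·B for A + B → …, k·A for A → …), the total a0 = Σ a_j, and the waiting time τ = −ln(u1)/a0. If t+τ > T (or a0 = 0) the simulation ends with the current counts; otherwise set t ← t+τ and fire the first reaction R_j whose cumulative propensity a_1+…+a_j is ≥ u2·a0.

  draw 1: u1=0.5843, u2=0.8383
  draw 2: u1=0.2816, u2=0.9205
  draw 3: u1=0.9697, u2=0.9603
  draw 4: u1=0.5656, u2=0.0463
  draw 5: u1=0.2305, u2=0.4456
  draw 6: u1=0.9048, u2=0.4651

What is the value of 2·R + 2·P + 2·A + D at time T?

Value at T = 29

Check how each reaction changes W = 2·R + 2·P + 2·A + D (weight of products minus weight of reactants):
R1: P -> 2 D: (1·2) − (2·1) = 2 − 2 = 0
R2: A -> P: (2·1) − (2·1) = 2 − 2 = 0
R3: P -> R: (2·1) − (2·1) = 2 − 2 = 0
Every reaction leaves W unchanged, so W is conserved and no simulation is needed: W(T) = W(0) = 2·5 + 2·5 + 2·2 + 5 = 29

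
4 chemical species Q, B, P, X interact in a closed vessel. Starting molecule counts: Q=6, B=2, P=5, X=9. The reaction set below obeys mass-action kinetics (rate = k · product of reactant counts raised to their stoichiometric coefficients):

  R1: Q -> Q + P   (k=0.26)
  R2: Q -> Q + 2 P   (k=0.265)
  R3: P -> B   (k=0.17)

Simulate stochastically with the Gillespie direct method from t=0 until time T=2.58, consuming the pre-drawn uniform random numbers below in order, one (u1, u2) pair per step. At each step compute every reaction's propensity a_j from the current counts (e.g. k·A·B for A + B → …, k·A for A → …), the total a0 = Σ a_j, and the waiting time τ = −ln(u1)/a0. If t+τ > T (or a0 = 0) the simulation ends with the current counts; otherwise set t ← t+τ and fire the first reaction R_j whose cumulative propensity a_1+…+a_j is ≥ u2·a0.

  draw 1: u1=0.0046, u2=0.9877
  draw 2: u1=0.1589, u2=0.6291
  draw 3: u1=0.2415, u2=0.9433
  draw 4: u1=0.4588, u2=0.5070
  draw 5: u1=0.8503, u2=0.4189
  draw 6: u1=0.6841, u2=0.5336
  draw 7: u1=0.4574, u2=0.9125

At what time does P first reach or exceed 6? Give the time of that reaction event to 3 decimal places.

t=0.000: Q=6 B=2 P=5 X=9
Draw 1: a1=1.560, a2=1.590, a3=0.850, a0=4.000; τ=−ln(0.0046)/4.000=1.345 → t=1.345; u2·a0=0.9877·4.000=3.951; a1+a2=3.150 < 3.951 ≤ a1+…+a3=4.000 → R3 fires; Q=6 B=3 P=4 X=9
Draw 2: a1=1.560, a2=1.590, a3=0.680, a0=3.830; τ=−ln(0.1589)/3.830=0.480 → t=1.826; u2·a0=0.6291·3.830=2.409; a1=1.560 < 2.409 ≤ a1+a2=3.150 → R2 fires; Q=6 B=3 P=6 X=9
Draw 3: a1=1.560, a2=1.590, a3=1.020, a0=4.170; τ=−ln(0.2415)/4.170=0.341 → t=2.166; u2·a0=0.9433·4.170=3.934; a1+a2=3.150 < 3.934 ≤ a1+…+a3=4.170 → R3 fires; Q=6 B=4 P=5 X=9
Draw 4: a1=1.560, a2=1.590, a3=0.850, a0=4.000; τ=−ln(0.4588)/4.000=0.195 → t=2.361; u2·a0=0.5070·4.000=2.028; a1=1.560 < 2.028 ≤ a1+a2=3.150 → R2 fires; Q=6 B=4 P=7 X=9
Draw 5: a1=1.560, a2=1.590, a3=1.190, a0=4.340; τ=−ln(0.8503)/4.340=0.037 → t=2.399; u2·a0=0.4189·4.340=1.818; a1=1.560 < 1.818 ≤ a1+a2=3.150 → R2 fires; Q=6 B=4 P=9 X=9
Draw 6: a1=1.560, a2=1.590, a3=1.530, a0=4.680; τ=−ln(0.6841)/4.680=0.081 → t=2.480; u2·a0=0.5336·4.680=2.497; a1=1.560 < 2.497 ≤ a1+a2=3.150 → R2 fires; Q=6 B=4 P=11 X=9
Draw 7: a1=1.560, a2=1.590, a3=1.870, a0=5.020; τ=−ln(0.4574)/5.020=0.156 → t=2.636 > T=2.58: stop.
P first becomes ≥ 6 when it reaches 6 at the event at t=1.826.

Threshold first reached at t = 1.826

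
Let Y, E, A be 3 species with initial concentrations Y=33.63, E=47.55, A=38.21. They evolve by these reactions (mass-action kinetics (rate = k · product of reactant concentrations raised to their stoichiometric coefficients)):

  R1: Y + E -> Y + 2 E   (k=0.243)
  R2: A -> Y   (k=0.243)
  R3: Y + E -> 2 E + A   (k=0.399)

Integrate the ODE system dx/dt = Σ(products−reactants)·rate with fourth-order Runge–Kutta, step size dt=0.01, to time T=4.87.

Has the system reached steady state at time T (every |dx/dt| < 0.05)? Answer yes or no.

Steady state at T: no

RK4 with dt=0.01: 487 steps to T=4.87. Trajectory (selected grid times):
t=0.00: Y=33.63 E=47.55 A=38.21
t=0.54: Y=0.38 E=115.68 A=71.46
t=1.08: Y=0.33 E=130.84 A=71.51
t=1.62: Y=0.30 E=146.00 A=71.54
t=2.16: Y=0.27 E=161.15 A=71.57
t=2.71: Y=0.25 E=176.59 A=71.59
t=3.25: Y=0.23 E=191.73 A=71.61
t=3.79: Y=0.21 E=206.88 A=71.63
t=4.33: Y=0.20 E=222.03 A=71.64
t=4.87: Y=0.18 E=237.18 A=71.66
Rates at T: R1=10.6178, R2=17.4124, R3=17.4341
dx/dt at T (Σ net stoichiometry × rate): Y=-0.0218, E=+28.0519, A=+0.0218
Largest |dx/dt| is |+28.0519| (E) ≥ 0.05 → not steady.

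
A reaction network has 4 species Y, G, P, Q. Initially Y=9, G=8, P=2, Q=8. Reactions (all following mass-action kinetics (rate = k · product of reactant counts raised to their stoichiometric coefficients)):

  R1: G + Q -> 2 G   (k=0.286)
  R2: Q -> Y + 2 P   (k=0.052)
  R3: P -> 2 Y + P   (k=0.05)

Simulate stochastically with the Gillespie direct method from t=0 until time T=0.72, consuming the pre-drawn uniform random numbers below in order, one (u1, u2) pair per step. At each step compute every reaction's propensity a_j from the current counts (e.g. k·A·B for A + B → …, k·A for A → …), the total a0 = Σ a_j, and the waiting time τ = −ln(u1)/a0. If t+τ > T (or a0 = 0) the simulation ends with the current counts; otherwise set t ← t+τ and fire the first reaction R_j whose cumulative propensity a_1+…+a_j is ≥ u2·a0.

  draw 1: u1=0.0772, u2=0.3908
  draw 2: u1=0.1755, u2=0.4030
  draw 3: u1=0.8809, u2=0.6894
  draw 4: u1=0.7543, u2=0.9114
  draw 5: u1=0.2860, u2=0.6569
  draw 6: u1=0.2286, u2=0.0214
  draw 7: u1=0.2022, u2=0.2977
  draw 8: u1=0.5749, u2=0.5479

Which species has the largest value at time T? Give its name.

Dominant species at T: G

t=0.000: Y=9 G=8 P=2 Q=8
Draw 1: a1=18.304, a2=0.416, a3=0.100, a0=18.820; τ=−ln(0.0772)/18.820=0.136 → t=0.136; u2·a0=0.3908·18.820=7.355 ≤ a1=18.304 → R1 fires; Y=9 G=9 P=2 Q=7
Draw 2: a1=18.018, a2=0.364, a3=0.100, a0=18.482; τ=−ln(0.1755)/18.482=0.094 → t=0.230; u2·a0=0.4030·18.482=7.448 ≤ a1=18.018 → R1 fires; Y=9 G=10 P=2 Q=6
Draw 3: a1=17.160, a2=0.312, a3=0.100, a0=17.572; τ=−ln(0.8809)/17.572=0.007 → t=0.237; u2·a0=0.6894·17.572=12.114 ≤ a1=17.160 → R1 fires; Y=9 G=11 P=2 Q=5
Draw 4: a1=15.730, a2=0.260, a3=0.100, a0=16.090; τ=−ln(0.7543)/16.090=0.018 → t=0.255; u2·a0=0.9114·16.090=14.664 ≤ a1=15.730 → R1 fires; Y=9 G=12 P=2 Q=4
Draw 5: a1=13.728, a2=0.208, a3=0.100, a0=14.036; τ=−ln(0.2860)/14.036=0.089 → t=0.344; u2·a0=0.6569·14.036=9.220 ≤ a1=13.728 → R1 fires; Y=9 G=13 P=2 Q=3
Draw 6: a1=11.154, a2=0.156, a3=0.100, a0=11.410; τ=−ln(0.2286)/11.410=0.129 → t=0.474; u2·a0=0.0214·11.410=0.244 ≤ a1=11.154 → R1 fires; Y=9 G=14 P=2 Q=2
Draw 7: a1=8.008, a2=0.104, a3=0.100, a0=8.212; τ=−ln(0.2022)/8.212=0.195 → t=0.668; u2·a0=0.2977·8.212=2.445 ≤ a1=8.008 → R1 fires; Y=9 G=15 P=2 Q=1
Draw 8: a1=4.290, a2=0.052, a3=0.100, a0=4.442; τ=−ln(0.5749)/4.442=0.125 → t=0.793 > T=0.72: stop.
At T=0.72: Y=9 G=15 P=2 Q=1; the largest is G.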